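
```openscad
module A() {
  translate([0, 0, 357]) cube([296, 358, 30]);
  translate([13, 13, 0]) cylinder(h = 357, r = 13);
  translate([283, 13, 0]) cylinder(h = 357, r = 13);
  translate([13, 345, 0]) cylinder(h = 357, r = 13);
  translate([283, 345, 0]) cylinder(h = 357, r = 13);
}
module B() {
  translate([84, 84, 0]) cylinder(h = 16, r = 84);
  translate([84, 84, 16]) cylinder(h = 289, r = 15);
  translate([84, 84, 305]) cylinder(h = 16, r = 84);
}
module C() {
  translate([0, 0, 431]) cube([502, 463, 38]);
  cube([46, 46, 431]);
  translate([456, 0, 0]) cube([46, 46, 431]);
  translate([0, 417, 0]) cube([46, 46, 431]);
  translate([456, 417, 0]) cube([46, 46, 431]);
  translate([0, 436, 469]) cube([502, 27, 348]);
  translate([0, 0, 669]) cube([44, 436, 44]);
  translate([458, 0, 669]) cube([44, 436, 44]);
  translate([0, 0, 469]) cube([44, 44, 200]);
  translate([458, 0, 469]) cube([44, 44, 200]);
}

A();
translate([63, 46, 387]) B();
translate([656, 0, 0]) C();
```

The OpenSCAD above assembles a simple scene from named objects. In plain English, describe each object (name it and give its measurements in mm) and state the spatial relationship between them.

A is a four-legged stool. The seat is 296×358 mm, 30 mm thick, top at z = 387 mm. It stands on four round legs, each 26 mm in diameter, from z = 0 to the seat underside, each leg's axis is inset half a diameter from the nearest pair of seat edges (so the leg's bounding box is flush with the corner).

B is a spool: two coaxial disc flanges of radius 84 mm and thickness 16 mm, joined by a core cylinder of radius 15 mm and height 289 mm. The lower flange rests on z = 0 and the three cylinders share a vertical axis.

C is a chair: 502×463 mm seat, 38 mm thick, top at z = 469 mm, on four 46 mm square corner legs flush with the seat edges. A 27 mm thick backrest slab spans the full seat width, extending 348 mm above the seat top, its back face flush with the seat's +y edge. Two armrests of 44×44 mm section run along each side from the seat's front edge to the front of the backrest, top faces 244 mm above the seat top and outer faces flush with the seat's x-edges; a 44×44 mm post under the front of each armrest stands on the seat at the front corner.

The spool is on top of the stool. The chair is on the floor beside the stool on its +x side.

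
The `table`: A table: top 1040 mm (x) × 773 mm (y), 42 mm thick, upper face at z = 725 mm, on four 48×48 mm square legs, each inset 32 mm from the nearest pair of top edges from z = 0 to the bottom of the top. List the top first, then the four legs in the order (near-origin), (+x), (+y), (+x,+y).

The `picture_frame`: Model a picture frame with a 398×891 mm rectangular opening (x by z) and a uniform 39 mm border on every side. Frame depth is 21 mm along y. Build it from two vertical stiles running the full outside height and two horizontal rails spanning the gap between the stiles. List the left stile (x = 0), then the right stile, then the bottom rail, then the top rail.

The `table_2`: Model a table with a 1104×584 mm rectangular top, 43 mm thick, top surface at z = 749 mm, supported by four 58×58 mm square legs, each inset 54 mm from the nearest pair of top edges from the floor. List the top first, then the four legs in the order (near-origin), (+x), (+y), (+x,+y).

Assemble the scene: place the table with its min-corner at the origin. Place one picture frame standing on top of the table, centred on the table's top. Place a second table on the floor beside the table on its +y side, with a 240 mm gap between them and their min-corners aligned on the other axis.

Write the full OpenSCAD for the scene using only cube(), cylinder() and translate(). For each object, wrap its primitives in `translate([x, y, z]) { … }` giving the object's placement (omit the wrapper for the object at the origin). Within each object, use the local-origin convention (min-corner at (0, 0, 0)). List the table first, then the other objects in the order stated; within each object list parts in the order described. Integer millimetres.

translate([0, 0, 683]) cube([1040, 773, 42]);
translate([32, 32, 0]) cube([48, 48, 683]);
translate([960, 32, 0]) cube([48, 48, 683]);
translate([32, 693, 0]) cube([48, 48, 683]);
translate([960, 693, 0]) cube([48, 48, 683]);
translate([282, 376, 725]) {
  cube([39, 21, 969]);
  translate([437, 0, 0]) cube([39, 21, 969]);
  translate([39, 0, 0]) cube([398, 21, 39]);
  translate([39, 0, 930]) cube([398, 21, 39]);
}
translate([0, 1013, 0]) {
  translate([0, 0, 706]) cube([1104, 584, 43]);
  translate([54, 54, 0]) cube([58, 58, 706]);
  translate([992, 54, 0]) cube([58, 58, 706]);
  translate([54, 472, 0]) cube([58, 58, 706]);
  translate([992, 472, 0]) cube([58, 58, 706]);
}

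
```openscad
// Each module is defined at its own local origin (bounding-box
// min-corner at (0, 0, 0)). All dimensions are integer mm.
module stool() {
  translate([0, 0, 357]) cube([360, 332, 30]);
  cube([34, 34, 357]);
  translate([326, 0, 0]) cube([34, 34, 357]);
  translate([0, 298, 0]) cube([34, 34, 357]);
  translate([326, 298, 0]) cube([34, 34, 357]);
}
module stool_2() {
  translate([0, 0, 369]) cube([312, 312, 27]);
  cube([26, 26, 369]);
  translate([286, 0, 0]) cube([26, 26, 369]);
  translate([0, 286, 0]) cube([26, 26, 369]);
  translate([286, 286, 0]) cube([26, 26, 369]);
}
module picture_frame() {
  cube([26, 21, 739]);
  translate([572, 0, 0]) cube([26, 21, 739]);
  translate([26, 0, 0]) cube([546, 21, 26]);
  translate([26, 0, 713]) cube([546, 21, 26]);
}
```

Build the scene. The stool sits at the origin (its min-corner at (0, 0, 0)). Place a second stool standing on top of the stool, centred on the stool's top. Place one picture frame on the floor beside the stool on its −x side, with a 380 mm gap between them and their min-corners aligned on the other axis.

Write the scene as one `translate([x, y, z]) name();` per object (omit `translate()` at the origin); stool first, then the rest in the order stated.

stool();
translate([24, 10, 387]) stool_2();
translate([-978, 0, 0]) picture_frame();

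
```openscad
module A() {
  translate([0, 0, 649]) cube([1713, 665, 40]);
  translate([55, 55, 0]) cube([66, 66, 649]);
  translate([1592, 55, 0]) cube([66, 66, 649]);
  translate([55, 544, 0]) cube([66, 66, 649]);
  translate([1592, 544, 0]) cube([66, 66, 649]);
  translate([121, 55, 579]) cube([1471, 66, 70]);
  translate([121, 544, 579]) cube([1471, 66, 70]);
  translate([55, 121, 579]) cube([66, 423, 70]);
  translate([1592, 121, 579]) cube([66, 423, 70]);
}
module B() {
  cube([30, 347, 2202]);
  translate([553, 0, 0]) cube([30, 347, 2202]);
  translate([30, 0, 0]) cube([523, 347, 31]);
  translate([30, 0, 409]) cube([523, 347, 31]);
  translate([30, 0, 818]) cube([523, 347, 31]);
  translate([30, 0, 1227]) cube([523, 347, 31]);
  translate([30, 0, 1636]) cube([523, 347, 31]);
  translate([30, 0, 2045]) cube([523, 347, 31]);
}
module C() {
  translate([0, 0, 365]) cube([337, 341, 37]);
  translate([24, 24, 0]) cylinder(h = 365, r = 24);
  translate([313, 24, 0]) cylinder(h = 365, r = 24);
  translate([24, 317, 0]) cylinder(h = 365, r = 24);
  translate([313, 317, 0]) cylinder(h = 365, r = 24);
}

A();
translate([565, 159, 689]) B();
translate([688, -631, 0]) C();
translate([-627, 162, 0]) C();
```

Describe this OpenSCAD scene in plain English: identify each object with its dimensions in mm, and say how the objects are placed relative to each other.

A is a table with a 1713×665 mm rectangular top, 40 mm thick, top surface at z = 689 mm, supported by four 66×66 mm square legs, each inset 55 mm from the nearest pair of top edges, running from the floor. Four apron rails, 66 mm thick and 70 mm tall, run between adjacent legs with their top edges flush with the underside of the top and their outer faces flush with the legs' outer faces.

B is an open bookshelf. Two side panels, each 30 mm thick, 347 mm deep and 2202 mm tall, stand 583 mm apart (outside-to-outside). Between them sit 6 shelves, each 31 mm thick and 347 mm deep, spanning the full gap between the sides. The bottom shelf rests on the floor (its underside at z = 0) and the clear gap between one shelf's top and the next shelf's underside is 378 mm.

C is a four-legged stool. The seat is a 337×341×37 mm slab whose top surface is at z = 402 mm; four round legs, each 48 mm in diameter, run from the floor (z = 0) to the underside of the seat, each leg's axis is inset half a diameter from the nearest pair of seat edges (so the leg's bounding box is flush with the corner).

The bookshelf is on top of the table, centred. Two stools sit around the table at the −y, −x sides.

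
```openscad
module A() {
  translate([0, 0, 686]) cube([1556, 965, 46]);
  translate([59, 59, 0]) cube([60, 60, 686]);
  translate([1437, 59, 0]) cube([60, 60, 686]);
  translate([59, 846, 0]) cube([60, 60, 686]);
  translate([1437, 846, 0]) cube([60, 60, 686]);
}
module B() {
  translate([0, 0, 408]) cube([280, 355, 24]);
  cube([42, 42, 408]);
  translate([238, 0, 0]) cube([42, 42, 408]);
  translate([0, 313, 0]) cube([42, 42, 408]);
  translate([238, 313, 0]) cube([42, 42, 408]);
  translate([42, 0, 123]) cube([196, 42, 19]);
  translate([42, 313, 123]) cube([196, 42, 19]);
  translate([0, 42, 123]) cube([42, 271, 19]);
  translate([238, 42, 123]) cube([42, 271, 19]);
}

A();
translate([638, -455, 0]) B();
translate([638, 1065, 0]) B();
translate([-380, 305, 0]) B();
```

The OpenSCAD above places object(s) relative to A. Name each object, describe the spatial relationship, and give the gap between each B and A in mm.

Each stool's nearest face is 100 mm from the table's bounding box.

A is a table. B is a stool. Three stools sit around the table at the −y, +y, −x sides. The gap between each stool and the table is 100 mm.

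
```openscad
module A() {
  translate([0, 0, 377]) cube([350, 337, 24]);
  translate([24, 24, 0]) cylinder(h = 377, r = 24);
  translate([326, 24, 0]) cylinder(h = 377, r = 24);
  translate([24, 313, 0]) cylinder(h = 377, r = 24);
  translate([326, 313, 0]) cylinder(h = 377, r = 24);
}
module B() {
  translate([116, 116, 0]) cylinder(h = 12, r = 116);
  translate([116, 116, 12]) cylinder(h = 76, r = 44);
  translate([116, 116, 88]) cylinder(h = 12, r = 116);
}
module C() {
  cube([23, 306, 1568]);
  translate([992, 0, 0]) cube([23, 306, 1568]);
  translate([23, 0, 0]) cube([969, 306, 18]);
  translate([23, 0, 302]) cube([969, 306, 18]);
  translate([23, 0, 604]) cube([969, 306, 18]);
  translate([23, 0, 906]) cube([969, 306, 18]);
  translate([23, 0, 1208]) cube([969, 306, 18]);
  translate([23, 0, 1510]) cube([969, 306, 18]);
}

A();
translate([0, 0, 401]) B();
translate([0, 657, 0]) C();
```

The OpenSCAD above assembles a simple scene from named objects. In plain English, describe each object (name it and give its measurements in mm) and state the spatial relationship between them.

A is a simple wooden stool: a rectangular seat 350 mm (x) by 337 mm (y), 24 mm thick, top face at z = 401 mm, on four round legs, each 48 mm in diameter. The legs rest on z = 0, each leg's axis is inset half a diameter from the nearest pair of seat edges (so the leg's bounding box is flush with the corner).

B is a spool: two coaxial disc flanges of radius 116 mm and thickness 12 mm, joined by a core cylinder of radius 44 mm and height 76 mm. The lower flange rests on z = 0 and the three cylinders share a vertical axis.

C is a bookshelf 1015 mm wide overall, 306 mm deep and 1568 mm tall. The two sides are 23 mm thick vertical panels. 6 horizontal shelves of 18 mm thickness span between the inner faces of the sides; the lowest shelf sits on the floor and shelves are stacked with a clear vertical gap of 284 mm between each pair.

The spool is on top of the stool. The bookshelf is on the floor beside the stool on its +y side.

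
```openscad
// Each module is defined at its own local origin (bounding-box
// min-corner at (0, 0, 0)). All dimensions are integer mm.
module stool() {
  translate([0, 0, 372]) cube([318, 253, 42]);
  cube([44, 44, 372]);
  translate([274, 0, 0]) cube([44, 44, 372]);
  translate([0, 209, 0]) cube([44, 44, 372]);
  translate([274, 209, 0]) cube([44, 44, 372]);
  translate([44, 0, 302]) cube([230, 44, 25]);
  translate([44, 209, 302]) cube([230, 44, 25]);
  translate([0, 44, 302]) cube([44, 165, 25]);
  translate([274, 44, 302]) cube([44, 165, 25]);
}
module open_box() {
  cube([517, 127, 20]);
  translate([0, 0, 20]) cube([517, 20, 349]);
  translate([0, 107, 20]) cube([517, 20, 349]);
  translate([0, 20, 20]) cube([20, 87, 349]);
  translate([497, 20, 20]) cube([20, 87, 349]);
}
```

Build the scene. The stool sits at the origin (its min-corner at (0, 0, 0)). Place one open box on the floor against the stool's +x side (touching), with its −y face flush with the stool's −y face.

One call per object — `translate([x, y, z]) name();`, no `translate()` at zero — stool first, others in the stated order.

stool();
translate([318, 0, 0]) open_box();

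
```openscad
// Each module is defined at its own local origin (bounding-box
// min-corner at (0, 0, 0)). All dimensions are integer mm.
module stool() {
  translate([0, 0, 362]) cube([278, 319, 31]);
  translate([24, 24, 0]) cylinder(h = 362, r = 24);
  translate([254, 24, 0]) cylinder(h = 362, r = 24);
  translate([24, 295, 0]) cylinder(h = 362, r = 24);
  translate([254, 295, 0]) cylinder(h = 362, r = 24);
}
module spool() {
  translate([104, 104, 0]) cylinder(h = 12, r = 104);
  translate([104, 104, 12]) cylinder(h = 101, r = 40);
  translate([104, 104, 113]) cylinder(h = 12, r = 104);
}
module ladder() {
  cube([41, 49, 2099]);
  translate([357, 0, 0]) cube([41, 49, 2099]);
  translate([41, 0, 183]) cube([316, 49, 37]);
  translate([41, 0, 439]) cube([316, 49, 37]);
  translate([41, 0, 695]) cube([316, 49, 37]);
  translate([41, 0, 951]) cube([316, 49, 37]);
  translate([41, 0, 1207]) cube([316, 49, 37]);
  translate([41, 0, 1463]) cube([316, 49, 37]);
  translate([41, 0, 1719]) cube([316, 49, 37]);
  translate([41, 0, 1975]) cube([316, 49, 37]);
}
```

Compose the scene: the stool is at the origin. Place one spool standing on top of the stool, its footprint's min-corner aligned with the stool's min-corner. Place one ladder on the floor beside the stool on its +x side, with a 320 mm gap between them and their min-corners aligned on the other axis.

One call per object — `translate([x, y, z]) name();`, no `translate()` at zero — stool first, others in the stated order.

stool();
translate([0, 0, 393]) spool();
translate([598, 0, 0]) ladder();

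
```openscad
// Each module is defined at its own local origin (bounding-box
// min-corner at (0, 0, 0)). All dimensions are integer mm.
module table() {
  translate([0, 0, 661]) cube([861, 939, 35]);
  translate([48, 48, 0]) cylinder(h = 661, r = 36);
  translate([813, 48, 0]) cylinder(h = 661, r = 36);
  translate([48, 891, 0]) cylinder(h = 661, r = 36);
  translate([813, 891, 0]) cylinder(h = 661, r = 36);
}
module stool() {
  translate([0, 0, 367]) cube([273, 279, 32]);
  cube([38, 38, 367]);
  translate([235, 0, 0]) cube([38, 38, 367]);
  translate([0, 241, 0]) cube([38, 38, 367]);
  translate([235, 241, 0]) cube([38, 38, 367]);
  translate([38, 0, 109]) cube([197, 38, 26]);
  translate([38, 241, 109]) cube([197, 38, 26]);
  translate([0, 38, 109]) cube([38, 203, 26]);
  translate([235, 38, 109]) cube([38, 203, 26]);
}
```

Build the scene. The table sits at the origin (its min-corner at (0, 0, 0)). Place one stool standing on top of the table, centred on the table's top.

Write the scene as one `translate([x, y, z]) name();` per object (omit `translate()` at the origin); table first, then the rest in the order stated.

table();
translate([294, 330, 696]) stool();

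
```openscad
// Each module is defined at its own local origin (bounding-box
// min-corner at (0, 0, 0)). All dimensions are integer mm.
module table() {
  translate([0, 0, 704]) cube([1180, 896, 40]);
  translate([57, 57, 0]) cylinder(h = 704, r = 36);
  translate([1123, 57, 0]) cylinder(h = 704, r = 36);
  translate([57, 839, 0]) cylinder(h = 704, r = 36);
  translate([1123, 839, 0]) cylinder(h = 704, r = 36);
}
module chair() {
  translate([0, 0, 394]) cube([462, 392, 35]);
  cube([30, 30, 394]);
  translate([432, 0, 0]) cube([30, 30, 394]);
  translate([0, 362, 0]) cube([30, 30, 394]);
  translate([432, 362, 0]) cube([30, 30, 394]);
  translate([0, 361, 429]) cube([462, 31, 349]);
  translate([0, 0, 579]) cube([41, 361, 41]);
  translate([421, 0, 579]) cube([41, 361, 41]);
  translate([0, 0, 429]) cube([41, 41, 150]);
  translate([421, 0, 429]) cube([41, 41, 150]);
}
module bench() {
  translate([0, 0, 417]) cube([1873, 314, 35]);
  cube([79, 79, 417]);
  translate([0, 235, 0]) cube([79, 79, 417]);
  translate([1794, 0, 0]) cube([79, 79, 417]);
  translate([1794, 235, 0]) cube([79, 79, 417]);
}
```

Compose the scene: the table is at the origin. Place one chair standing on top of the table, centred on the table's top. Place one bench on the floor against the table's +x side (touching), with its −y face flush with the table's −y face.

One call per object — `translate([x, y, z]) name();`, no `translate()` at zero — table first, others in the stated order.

table();
translate([359, 252, 744]) chair();
translate([1180, 0, 0]) bench();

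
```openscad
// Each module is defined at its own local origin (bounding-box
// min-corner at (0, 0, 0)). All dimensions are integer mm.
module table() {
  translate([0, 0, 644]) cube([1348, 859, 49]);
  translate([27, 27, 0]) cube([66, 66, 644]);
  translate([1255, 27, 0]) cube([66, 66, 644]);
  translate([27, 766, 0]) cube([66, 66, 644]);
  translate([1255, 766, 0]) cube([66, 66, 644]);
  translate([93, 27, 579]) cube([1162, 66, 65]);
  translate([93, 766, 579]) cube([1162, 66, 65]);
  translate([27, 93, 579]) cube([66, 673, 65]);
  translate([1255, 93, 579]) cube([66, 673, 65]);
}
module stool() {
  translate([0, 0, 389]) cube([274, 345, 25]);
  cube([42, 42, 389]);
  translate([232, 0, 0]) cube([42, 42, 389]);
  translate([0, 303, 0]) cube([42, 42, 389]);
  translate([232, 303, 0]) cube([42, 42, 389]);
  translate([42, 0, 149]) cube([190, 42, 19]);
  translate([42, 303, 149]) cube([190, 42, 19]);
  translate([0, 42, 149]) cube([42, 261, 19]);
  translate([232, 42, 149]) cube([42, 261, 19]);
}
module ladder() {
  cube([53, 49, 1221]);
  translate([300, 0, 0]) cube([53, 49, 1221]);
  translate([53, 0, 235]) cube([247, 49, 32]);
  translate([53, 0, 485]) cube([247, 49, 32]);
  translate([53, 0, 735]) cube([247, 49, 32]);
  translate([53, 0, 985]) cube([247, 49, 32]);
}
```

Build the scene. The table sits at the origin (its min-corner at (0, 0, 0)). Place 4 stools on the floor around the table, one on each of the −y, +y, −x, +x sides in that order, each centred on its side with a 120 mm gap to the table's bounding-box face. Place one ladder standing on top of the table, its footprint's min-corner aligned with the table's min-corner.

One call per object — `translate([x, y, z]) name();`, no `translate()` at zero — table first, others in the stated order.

table();
translate([537, -465, 0]) stool();
translate([537, 979, 0]) stool();
translate([-394, 257, 0]) stool();
translate([1468, 257, 0]) stool();
translate([0, 0, 693]) ladder();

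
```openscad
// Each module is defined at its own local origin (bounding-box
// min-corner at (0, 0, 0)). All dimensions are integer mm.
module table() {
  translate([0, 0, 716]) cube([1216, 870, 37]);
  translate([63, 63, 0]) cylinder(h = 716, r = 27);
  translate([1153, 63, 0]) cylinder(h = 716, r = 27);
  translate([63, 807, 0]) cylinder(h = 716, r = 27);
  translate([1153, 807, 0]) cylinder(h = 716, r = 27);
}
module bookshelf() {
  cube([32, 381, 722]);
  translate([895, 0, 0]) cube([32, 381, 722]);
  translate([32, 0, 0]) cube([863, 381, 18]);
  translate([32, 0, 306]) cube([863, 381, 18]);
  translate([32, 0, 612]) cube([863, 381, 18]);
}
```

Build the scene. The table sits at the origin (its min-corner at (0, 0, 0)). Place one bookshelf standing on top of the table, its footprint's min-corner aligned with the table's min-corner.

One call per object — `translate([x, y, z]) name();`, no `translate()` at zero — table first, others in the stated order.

table();
translate([0, 0, 753]) bookshelf();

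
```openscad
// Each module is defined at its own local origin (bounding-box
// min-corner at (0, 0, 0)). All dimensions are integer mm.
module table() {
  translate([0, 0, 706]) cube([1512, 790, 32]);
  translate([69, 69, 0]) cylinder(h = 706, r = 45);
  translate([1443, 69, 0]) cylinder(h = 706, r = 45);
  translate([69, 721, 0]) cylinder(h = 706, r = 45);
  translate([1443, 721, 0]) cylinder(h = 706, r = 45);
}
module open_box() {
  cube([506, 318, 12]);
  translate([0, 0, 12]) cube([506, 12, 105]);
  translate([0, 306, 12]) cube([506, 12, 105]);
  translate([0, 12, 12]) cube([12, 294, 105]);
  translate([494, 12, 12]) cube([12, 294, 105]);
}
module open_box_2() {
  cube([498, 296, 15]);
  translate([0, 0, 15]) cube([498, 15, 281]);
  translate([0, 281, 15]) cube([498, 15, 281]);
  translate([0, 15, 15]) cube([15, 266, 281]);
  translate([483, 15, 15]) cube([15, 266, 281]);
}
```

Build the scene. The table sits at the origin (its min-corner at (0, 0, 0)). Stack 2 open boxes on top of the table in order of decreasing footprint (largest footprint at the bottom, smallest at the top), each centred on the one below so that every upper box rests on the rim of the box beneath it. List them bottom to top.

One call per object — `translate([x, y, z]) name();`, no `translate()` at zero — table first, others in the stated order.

table();
translate([503, 236, 738]) open_box();
translate([507, 247, 855]) open_box_2();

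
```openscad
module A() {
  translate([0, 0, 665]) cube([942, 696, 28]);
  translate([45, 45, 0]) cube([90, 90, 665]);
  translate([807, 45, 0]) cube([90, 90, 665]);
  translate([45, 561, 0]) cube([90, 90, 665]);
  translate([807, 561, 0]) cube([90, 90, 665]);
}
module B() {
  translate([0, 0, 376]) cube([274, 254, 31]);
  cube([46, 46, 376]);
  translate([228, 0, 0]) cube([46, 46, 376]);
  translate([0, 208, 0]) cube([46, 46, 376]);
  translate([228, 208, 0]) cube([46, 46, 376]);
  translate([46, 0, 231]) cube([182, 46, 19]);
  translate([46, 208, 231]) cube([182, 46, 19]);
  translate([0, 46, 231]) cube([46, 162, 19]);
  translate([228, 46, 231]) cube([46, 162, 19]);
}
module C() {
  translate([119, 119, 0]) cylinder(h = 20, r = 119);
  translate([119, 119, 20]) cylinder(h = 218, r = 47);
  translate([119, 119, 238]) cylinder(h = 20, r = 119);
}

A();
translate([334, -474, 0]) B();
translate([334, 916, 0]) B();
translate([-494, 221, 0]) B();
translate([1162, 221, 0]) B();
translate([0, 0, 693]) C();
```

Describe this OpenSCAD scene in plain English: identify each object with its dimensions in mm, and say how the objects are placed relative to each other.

A is a rectangular dining table. The top is 942×696×28 mm with its upper surface at z = 693 mm. It stands on four 90×90 mm square legs, each inset 45 mm from the nearest pair of top edges, running from the floor to the underside of the top.

B is a four-legged stool. The seat is a 274×254×31 mm slab whose top surface is at z = 407 mm; four square legs, each 46×46 mm in cross-section, run from the floor (z = 0) to the underside of the seat, each flush with a corner of the seat. Four stretchers, 46 mm wide and 19 mm tall, connect adjacent legs with their undersides at z = 231 mm, each running between the inner faces of the legs it joins and aligned with the legs' outer faces on the other axis.

C is a spool: two coaxial disc flanges of radius 119 mm and thickness 20 mm, joined by a core cylinder of radius 47 mm and height 218 mm. The lower flange rests on z = 0 and the three cylinders share a vertical axis.

Four stools sit around the table at the −y, +y, −x, +x sides. The spool is on top of the table.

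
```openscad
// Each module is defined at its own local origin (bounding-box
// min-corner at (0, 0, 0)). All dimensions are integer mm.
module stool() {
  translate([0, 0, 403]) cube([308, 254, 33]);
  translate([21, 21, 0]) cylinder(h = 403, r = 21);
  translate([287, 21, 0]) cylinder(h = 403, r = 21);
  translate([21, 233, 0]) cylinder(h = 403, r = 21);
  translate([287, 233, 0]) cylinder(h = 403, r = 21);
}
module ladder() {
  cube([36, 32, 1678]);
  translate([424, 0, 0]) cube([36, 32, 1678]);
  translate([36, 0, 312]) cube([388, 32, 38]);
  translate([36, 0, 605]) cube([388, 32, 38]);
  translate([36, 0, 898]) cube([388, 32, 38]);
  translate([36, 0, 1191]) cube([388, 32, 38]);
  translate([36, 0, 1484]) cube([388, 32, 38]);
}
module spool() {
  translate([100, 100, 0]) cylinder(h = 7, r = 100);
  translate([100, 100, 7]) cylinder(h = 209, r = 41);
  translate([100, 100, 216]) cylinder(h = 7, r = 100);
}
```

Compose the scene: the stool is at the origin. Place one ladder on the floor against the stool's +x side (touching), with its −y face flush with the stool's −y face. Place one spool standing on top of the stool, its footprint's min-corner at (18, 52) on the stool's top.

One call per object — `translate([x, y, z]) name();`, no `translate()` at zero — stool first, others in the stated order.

stool();
translate([308, 0, 0]) ladder();
translate([18, 52, 436]) spool();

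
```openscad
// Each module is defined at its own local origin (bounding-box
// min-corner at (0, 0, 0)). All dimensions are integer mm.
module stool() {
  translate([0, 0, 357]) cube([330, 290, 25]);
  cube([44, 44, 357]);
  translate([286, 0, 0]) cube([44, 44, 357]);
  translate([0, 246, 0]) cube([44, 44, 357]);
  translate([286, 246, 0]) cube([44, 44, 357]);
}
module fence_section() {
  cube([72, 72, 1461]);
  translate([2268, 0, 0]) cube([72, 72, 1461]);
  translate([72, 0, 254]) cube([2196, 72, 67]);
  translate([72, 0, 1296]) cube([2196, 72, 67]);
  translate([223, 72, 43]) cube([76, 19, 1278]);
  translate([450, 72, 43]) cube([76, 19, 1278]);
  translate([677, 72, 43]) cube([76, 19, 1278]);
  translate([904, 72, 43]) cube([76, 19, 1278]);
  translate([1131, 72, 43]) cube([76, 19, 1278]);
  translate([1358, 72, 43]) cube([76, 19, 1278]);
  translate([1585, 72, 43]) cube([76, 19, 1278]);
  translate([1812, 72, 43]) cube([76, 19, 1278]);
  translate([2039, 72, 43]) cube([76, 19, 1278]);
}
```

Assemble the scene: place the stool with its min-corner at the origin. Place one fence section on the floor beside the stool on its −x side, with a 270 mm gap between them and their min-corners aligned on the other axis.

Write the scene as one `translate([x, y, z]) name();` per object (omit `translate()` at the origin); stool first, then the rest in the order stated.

stool();
translate([-2610, 0, 0]) fence_section();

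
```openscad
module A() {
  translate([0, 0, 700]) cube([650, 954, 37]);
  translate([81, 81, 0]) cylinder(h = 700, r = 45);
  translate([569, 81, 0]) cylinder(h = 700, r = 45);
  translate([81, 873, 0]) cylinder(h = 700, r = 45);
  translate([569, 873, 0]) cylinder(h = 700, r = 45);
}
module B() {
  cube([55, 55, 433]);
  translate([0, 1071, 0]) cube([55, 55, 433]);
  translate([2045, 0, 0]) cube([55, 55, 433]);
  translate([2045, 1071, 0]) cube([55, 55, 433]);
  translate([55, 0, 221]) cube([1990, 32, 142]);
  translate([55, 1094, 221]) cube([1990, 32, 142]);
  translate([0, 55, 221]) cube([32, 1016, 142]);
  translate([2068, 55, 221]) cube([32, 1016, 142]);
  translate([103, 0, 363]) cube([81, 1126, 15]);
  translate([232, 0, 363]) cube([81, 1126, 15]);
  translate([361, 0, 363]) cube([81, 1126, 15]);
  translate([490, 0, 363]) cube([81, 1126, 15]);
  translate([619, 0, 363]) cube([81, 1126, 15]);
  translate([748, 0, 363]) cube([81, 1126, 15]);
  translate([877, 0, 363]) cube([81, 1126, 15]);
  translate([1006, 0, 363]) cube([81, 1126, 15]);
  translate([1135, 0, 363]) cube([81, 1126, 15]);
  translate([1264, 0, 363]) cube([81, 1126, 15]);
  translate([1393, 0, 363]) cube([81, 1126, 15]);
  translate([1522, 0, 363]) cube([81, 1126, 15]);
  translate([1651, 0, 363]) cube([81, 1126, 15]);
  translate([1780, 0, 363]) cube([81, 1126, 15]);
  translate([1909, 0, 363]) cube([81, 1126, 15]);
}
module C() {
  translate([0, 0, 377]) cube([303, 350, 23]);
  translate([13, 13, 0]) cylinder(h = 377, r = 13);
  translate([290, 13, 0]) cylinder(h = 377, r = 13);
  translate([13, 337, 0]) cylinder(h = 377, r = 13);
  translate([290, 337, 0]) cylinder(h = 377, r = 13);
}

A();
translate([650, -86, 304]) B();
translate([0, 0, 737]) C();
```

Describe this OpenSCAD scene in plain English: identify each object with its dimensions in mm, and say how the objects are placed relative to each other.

A is a table with a 650×954 mm rectangular top, 37 mm thick, top surface at z = 737 mm, supported by four round legs of 90 mm diameter, each leg's bounding box inset 36 mm from the nearest pair of top edges, running from the floor.

B is a bed frame 2100 mm long (x) by 1126 mm wide (y). Four 55×55 mm corner posts, 433 mm tall, at the corners of the footprint. Four rails of 32 mm thickness and 142 mm height run between adjacent posts with their undersides at z = 221 mm, their outer faces flush with the outside of the frame (the two x-running rails run between the posts' inner faces; the two y-running rails run between the posts' inner faces). 15 slats, each 81 mm wide (x) and 15 mm thick, lie across the top of the two x-running rails, running the full 1126 mm width of the frame in y; the slats are evenly spaced along x between the inner faces of the end posts with equal gaps (rounded down to the nearest mm) at the −x end and between each pair — any rounding remainder accumulates at the +x end.

C is a four-legged stool. The seat is a 303×350×23 mm slab whose top surface is at z = 400 mm; four round legs, each 26 mm in diameter, run from the floor (z = 0) to the underside of the seat, each leg's axis is inset half a diameter from the nearest pair of seat edges (so the leg's bounding box is flush with the corner).

The bed frame is beside the table with their tops flush at z = 737. The stool is on top of the table.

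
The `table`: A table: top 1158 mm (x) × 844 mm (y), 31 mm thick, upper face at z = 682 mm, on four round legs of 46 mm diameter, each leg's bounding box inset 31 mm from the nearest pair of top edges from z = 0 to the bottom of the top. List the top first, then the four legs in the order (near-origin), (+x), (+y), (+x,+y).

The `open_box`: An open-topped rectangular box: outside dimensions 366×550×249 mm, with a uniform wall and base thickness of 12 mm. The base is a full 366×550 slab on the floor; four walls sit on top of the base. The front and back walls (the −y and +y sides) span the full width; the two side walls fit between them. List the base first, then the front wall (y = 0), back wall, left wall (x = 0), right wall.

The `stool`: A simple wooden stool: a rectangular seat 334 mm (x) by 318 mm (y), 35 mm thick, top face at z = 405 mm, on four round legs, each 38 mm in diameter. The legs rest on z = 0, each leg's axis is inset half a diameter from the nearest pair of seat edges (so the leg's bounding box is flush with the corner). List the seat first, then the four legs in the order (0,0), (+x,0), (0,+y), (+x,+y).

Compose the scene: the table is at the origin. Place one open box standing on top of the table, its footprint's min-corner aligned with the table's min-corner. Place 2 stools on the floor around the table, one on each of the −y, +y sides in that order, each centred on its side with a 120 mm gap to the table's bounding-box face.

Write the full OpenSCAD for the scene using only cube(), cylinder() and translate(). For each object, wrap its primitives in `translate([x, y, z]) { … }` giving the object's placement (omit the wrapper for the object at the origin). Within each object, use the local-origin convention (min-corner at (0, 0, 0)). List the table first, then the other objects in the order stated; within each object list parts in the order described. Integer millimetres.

translate([0, 0, 651]) cube([1158, 844, 31]);
translate([54, 54, 0]) cylinder(h = 651, r = 23);
translate([1104, 54, 0]) cylinder(h = 651, r = 23);
translate([54, 790, 0]) cylinder(h = 651, r = 23);
translate([1104, 790, 0]) cylinder(h = 651, r = 23);
translate([0, 0, 682]) {
  cube([366, 550, 12]);
  translate([0, 0, 12]) cube([366, 12, 237]);
  translate([0, 538, 12]) cube([366, 12, 237]);
  translate([0, 12, 12]) cube([12, 526, 237]);
  translate([354, 12, 12]) cube([12, 526, 237]);
}
translate([412, -438, 0]) {
  translate([0, 0, 370]) cube([334, 318, 35]);
  translate([19, 19, 0]) cylinder(h = 370, r = 19);
  translate([315, 19, 0]) cylinder(h = 370, r = 19);
  translate([19, 299, 0]) cylinder(h = 370, r = 19);
  translate([315, 299, 0]) cylinder(h = 370, r = 19);
}
translate([412, 964, 0]) {
  translate([0, 0, 370]) cube([334, 318, 35]);
  translate([19, 19, 0]) cylinder(h = 370, r = 19);
  translate([315, 19, 0]) cylinder(h = 370, r = 19);
  translate([19, 299, 0]) cylinder(h = 370, r = 19);
  translate([315, 299, 0]) cylinder(h = 370, r = 19);
}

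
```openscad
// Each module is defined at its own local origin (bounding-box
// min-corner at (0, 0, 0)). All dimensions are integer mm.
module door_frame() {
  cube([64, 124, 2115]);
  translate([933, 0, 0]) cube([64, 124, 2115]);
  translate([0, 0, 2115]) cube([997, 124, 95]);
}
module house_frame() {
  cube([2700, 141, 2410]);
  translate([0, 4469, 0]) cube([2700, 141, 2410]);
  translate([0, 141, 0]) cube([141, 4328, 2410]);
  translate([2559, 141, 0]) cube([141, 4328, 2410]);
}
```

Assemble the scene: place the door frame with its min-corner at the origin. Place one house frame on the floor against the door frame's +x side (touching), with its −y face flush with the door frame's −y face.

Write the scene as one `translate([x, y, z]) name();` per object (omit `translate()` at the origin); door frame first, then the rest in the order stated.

door_frame();
translate([997, 0, 0]) house_frame();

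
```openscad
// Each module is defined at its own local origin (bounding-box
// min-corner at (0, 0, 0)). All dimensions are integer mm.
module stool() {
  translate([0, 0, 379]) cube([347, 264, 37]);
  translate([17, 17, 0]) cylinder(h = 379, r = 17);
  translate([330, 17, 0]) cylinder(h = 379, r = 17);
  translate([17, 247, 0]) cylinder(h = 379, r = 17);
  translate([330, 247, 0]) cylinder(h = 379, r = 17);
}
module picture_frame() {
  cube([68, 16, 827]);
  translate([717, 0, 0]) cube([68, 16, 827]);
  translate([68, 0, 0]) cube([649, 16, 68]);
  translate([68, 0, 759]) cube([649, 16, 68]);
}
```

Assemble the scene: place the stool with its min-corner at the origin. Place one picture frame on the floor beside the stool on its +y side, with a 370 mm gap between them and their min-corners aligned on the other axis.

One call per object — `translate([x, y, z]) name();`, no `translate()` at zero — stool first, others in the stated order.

stool();
translate([0, 634, 0]) picture_frame();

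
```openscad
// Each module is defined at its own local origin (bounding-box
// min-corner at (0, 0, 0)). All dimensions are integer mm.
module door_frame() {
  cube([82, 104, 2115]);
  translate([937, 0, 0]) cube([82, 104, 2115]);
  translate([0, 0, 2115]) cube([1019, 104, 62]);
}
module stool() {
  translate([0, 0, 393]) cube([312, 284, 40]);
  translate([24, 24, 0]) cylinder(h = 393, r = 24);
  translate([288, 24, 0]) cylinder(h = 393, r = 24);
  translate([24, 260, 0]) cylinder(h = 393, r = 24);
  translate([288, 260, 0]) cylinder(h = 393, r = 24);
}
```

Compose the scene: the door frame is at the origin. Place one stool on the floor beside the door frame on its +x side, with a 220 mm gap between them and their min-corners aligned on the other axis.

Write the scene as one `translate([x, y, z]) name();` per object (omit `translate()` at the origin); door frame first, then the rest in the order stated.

door_frame();
translate([1239, 0, 0]) stool();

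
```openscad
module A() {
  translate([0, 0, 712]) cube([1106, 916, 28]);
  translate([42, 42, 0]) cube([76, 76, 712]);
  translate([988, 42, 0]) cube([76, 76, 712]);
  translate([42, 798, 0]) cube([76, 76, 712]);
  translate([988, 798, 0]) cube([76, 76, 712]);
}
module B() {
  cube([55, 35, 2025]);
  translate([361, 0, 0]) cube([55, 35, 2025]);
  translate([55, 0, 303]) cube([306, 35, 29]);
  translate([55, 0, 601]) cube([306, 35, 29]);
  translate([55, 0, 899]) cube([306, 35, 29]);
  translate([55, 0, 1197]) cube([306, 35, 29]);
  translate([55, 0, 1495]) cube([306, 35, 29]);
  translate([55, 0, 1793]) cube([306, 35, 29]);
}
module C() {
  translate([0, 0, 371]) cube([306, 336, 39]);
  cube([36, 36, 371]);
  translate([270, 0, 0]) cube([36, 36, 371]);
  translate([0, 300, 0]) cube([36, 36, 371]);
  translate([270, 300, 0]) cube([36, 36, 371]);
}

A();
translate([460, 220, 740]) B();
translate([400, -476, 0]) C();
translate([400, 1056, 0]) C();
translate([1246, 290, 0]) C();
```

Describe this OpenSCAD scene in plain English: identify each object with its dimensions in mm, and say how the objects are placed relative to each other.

A is a table with a 1106×916 mm rectangular top, 28 mm thick, top surface at z = 740 mm, supported by four 76×76 mm square legs, each inset 42 mm from the nearest pair of top edges, running from the floor.

B is a wooden ladder with two side rails of 55×35 mm section and 2025 mm height, set 416 mm apart overall. Between them run 6 rectangular rungs (35 mm deep, 29 mm thick), front faces flush with the rails' −y face. The bottom of the first rung is 303 mm above the floor and each subsequent rung is 298 mm higher than the one below.

C is a simple wooden stool: a rectangular seat 306 mm (x) by 336 mm (y), 39 mm thick, top face at z = 410 mm, on four square legs, each 36×36 mm in cross-section. The legs rest on z = 0, each flush with a corner of the seat.

The ladder is on top of the table. Three stools sit around the table at the −y, +y, +x sides.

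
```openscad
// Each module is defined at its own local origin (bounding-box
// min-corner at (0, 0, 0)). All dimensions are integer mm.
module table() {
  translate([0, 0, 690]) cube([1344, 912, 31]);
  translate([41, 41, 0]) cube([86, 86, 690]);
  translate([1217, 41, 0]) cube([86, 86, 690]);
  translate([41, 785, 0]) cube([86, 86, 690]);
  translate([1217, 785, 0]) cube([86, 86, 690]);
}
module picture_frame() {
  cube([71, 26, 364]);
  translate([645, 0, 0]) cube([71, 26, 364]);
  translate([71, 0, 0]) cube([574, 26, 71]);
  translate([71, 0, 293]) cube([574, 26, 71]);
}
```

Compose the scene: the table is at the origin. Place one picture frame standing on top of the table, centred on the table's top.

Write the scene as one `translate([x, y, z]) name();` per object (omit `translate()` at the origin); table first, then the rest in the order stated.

table();
translate([314, 443, 721]) picture_frame();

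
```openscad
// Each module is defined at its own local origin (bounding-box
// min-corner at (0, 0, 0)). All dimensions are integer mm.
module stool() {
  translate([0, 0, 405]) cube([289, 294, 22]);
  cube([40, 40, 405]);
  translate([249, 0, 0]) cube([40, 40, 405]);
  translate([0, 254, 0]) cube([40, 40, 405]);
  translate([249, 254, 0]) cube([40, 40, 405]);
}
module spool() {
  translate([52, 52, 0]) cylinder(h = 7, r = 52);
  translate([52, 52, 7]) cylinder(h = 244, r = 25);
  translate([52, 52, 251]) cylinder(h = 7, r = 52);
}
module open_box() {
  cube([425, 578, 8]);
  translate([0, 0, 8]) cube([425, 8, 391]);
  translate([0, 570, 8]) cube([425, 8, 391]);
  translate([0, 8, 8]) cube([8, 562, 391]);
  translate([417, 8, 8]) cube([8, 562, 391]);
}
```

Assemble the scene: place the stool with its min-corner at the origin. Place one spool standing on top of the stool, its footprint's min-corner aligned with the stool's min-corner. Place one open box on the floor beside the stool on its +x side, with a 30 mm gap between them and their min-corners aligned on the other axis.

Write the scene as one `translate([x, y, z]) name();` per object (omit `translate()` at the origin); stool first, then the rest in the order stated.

stool();
translate([0, 0, 427]) spool();
translate([319, 0, 0]) open_box();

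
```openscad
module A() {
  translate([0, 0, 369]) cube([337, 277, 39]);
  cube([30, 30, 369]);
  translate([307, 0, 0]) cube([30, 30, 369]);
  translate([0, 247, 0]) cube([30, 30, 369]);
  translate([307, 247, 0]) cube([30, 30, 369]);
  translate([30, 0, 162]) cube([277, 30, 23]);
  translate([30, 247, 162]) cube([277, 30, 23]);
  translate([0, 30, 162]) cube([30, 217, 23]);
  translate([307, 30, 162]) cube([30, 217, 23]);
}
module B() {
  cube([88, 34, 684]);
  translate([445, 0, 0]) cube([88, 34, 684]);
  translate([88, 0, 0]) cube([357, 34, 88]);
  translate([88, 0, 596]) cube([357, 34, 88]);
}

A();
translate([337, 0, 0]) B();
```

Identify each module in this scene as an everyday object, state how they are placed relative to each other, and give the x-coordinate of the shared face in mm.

The stool's +x face and the picture frame's −x face are both at x = 337 mm.

A is a stool. B is a picture frame. The picture frame is against the stool's +x side, with their −y faces flush. The x-coordinate of the shared face is 337 mm.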